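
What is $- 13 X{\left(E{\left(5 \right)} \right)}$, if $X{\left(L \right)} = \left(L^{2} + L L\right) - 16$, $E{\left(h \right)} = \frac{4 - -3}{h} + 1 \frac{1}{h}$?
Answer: $\frac{3536}{25} \approx 141.44$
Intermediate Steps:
$E{\left(h \right)} = \frac{8}{h}$ ($E{\left(h \right)} = \frac{4 + 3}{h} + \frac{1}{h} = \frac{7}{h} + \frac{1}{h} = \frac{8}{h}$)
$X{\left(L \right)} = -16 + 2 L^{2}$ ($X{\left(L \right)} = \left(L^{2} + L^{2}\right) - 16 = 2 L^{2} - 16 = -16 + 2 L^{2}$)
$- 13 X{\left(E{\left(5 \right)} \right)} = - 13 \left(-16 + 2 \left(\frac{8}{5}\right)^{2}\right) = - 13 \left(-16 + 2 \cdot \frac{64}{25}\right) = - 13 \left(-16 + \frac{128}{25}\right) = \left(-13\right) \left(- \frac{272}{25}\right) = \frac{3536}{25}$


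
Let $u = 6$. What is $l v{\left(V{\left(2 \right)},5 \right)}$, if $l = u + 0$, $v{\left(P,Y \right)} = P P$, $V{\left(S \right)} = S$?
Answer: $24$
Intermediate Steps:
$v{\left(P,Y \right)} = P^{2}$
$l = 6$ ($l = 6 + 0 = 6$)
$l v{\left(V{\left(2 \right)},5 \right)} = 6 \cdot 2^{2} = 6 \cdot 4 = 24$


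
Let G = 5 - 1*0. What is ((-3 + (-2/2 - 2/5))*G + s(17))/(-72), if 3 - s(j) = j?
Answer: ½ ≈ 0.50000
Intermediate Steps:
s(j) = 3 - j
G = 5 (G = 5 + 0 = 5)
((-3 + (-2/2 - 2/5))*G + s(17))/(-72) = ((-3 + (-2/2 - 2/5))*5 + (3 - 1*17))/(-72) = ((-3 + (-2*½ - 2*⅕))*5 + (3 - 17))*(-1/72) = ((-3 + (-1 - ⅖))*5 - 14)*(-1/72) = ((-3 - 7/5)*5 - 14)*(-1/72) = (-22/5*5 - 14)*(-1/72) = (-22 - 14)*(-1/72) = -36*(-1/72) = ½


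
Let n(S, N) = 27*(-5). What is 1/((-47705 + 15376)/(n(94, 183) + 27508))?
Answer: -27373/32329 ≈ -0.84670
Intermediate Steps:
n(S, N) = -135
1/((-47705 + 15376)/(n(94, 183) + 27508)) = 1/((-47705 + 15376)/(-135 + 27508)) = 1/(-32329/27373) = -27373/32329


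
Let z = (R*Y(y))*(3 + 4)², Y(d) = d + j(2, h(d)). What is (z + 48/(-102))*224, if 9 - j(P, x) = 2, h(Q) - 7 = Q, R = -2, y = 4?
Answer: -4106816/17 ≈ -2.4158e+5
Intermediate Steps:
h(Q) = 7 + Q
j(P, x) = 7 (j(P, x) = 9 - 1*2 = 9 - 2 = 7)
Y(d) = 7 + d (Y(d) = d + 7 = 7 + d)
z = -1078 (z = (-2*(7 + 4))*(3 + 4)² = -2*11*7² = -22*49 = -1078)
(z + 48/(-102))*224 = (-1078 + 48/(-102))*224 = (-1078 + 48*(-1/102))*224 = (-1078 - 8/17)*224 = -18334/17*224 = -4106816/17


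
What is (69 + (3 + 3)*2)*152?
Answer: 12312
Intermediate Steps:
(69 + (3 + 3)*2)*152 = (69 + 6*2)*152 = (69 + 12)*152 = 81*152 = 12312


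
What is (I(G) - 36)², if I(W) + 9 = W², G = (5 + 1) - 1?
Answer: 400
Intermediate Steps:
G = 5 (G = 6 - 1 = 5)
I(W) = -9 + W²
(I(G) - 36)² = ((-9 + 5²) - 36)² = ((-9 + 25) - 36)² = (16 - 36)² = (-20)² = 400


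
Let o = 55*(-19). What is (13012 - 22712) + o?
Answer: -10745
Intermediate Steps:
o = -1045
(13012 - 22712) + o = (13012 - 22712) - 1045 = -9700 - 1045 = -10745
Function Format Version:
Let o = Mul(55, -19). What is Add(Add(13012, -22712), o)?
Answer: -10745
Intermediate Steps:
o = -1045
Add(Add(13012, -22712), o) = Add(Add(13012, -22712), -1045) = Add(-9700, -1045) = -10745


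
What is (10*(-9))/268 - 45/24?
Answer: -1185/536 ≈ -2.2108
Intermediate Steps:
(10*(-9))/268 - 45/24 = -90*1/268 - 45*1/24 = -45/134 - 15/8 = -1185/536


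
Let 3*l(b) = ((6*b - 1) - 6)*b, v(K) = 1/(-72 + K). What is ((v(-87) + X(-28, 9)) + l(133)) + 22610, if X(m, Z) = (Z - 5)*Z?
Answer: 3058824/53 ≈ 57714.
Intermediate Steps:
X(m, Z) = Z*(-5 + Z) (X(m, Z) = (-5 + Z)*Z = Z*(-5 + Z))
l(b) = b*(-7 + 6*b)/3 (l(b) = (((6*b - 1) - 6)*b)/3 = (((-1 + 6*b) - 6)*b)/3 = ((-7 + 6*b)*b)/3 = (b*(-7 + 6*b))/3 = b*(-7 + 6*b)/3)
((v(-87) + X(-28, 9)) + l(133)) + 22610 = ((1/(-72 - 87) + 9*(-5 + 9)) + (1/3)*133*(-7 + 6*133)) + 22610 = ((1/(-159) + 9*4) + (1/3)*133*(-7 + 798)) + 22610 = ((-1/159 + 36) + (1/3)*133*791) + 22610 = (5723/159 + 105203/3) + 22610 = 1860494/53 + 22610 = 3058824/53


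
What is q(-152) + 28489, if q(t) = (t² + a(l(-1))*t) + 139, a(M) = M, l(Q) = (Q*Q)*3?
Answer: 51276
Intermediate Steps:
l(Q) = 3*Q² (l(Q) = Q²*3 = 3*Q²)
q(t) = 139 + t² + 3*t (q(t) = (t² + (3*(-1)²)*t) + 139 = (t² + (3*1)*t) + 139 = (t² + 3*t) + 139 = 139 + t² + 3*t)
q(-152) + 28489 = (139 + (-152)² + 3*(-152)) + 28489 = (139 + 23104 - 456) + 28489 = 22787 + 28489 = 51276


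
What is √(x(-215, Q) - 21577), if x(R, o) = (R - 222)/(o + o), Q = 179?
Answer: 11*I*√22855794/358 ≈ 146.9*I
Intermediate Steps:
x(R, o) = (-222 + R)/(2*o) (x(R, o) = (-222 + R)/((2*o)) = (-222 + R)*(1/(2*o)) = (-222 + R)/(2*o))
√(x(-215, Q) - 21577) = √((½)*(-222 - 215)/179 - 21577) = √((½)*(1/179)*(-437) - 21577) = √(-437/358 - 21577) = √(-7725003/358) = 11*I*√22855794/358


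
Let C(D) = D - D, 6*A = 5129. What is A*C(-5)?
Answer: 0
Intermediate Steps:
A = 5129/6 (A = (⅙)*5129 = 5129/6 ≈ 854.83)
C(D) = 0
A*C(-5) = (5129/6)*0 = 0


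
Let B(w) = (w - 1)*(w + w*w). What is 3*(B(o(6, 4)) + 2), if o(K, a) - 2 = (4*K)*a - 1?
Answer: 2737734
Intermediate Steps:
o(K, a) = 1 + 4*K*a (o(K, a) = 2 + ((4*K)*a - 1) = 2 + (4*K*a - 1) = 2 + (-1 + 4*K*a) = 1 + 4*K*a)
B(w) = (-1 + w)*(w + w²)
3*(B(o(6, 4)) + 2) = 3*(((1 + 4*6*4)³ - (1 + 4*6*4)) + 2) = 3*(((1 + 96)³ - (1 + 96)) + 2) = 3*((97³ - 1*97) + 2) = 3*((912673 - 97) + 2) = 3*(912576 + 2) = 3*912578 = 2737734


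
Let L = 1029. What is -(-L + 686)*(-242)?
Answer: -83006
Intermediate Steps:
-(-L + 686)*(-242) = -(-1*1029 + 686)*(-242) = -(-1029 + 686)*(-242) = -(-343)*(-242) = -1*83006 = -83006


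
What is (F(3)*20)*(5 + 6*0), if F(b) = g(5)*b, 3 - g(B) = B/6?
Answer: 650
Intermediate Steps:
g(B) = 3 - B/6
F(b) = 13*b/6 (F(b) = (3 - ⅙*5)*b = (3 - ⅚)*b = 13*b/6)
(F(3)*20)*(5 + 6*0) = (((13/6)*3)*20)*(5 + 6*0) = ((13/2)*20)*(5 + 0) = 130*5 = 650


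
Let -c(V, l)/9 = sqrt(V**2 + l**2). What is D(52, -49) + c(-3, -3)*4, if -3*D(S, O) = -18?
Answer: 6 - 108*sqrt(2) ≈ -146.74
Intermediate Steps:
c(V, l) = -9*sqrt(V**2 + l**2)
D(S, O) = 6 (D(S, O) = -1/3*(-18) = 6)
D(52, -49) + c(-3, -3)*4 = 6 - 9*sqrt((-3)**2 + (-3)**2)*4 = 6 - 9*sqrt(9 + 9)*4 = 6 - 27*sqrt(2)*4 = 6 - 108*sqrt(2)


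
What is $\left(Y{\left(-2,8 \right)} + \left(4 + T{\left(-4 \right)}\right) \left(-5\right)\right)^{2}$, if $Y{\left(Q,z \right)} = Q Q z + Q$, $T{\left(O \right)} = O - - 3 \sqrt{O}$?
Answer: $- 1800 i \approx - 1800.0 i$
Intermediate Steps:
$T{\left(O \right)} = O + 3 \sqrt{O}$
$Y{\left(Q,z \right)} = Q + z Q^{2}$ ($Y{\left(Q,z \right)} = Q^{2} z + Q = z Q^{2} + Q = Q + z Q^{2}$)
$\left(Y{\left(-2,8 \right)} + \left(4 + T{\left(-4 \right)}\right) \left(-5\right)\right)^{2} = \left(- 2 \left(1 - 16\right) + \left(4 - \left(4 - 3 \sqrt{-4}\right)\right) \left(-5\right)\right)^{2} = \left(- 2 \left(1 - 16\right) + \left(4 - \left(4 - 3 \cdot 2 i\right)\right) \left(-5\right)\right)^{2} = \left(\left(-2\right) \left(-15\right) + \left(4 - \left(4 - 6 i\right)\right) \left(-5\right)\right)^{2} = \left(30 + 6 i \left(-5\right)\right)^{2} = \left(30 - 30 i\right)^{2}$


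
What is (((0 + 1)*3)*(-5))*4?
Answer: -60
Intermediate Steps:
(((0 + 1)*3)*(-5))*4 = ((1*3)*(-5))*4 = (3*(-5))*4 = -15*4 = -60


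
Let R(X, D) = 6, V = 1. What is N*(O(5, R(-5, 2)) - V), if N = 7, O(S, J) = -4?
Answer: -35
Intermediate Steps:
N*(O(5, R(-5, 2)) - V) = 7*(-4 - 1*1) = 7*(-4 - 1) = 7*(-5) = -35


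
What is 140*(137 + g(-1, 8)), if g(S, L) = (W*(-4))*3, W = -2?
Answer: 22540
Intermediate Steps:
g(S, L) = 24 (g(S, L) = -2*(-4)*3 = 8*3 = 24)
140*(137 + g(-1, 8)) = 140*(137 + 24) = 140*161 = 22540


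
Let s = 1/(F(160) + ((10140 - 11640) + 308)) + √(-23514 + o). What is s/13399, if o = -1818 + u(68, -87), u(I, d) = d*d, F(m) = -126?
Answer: -1/17659882 + I*√17763/13399 ≈ -5.6626e-8 + 0.0099469*I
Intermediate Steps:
u(I, d) = d²
o = 5751 (o = -1818 + (-87)² = -1818 + 7569 = 5751)
s = -1/1318 + I*√17763 (s = 1/(-126 + ((10140 - 11640) + 308)) + √(-23514 + 5751) = 1/(-126 + (-1500 + 308)) + √(-17763) = 1/(-126 - 1192) + I*√17763 = 1/(-1318) + I*√17763 = -1/1318 + I*√17763 ≈ -0.00075873 + 133.28*I)
s/13399 = (-1/1318 + I*√17763)/13399 = (-1/1318 + I*√17763)*(1/13399) = -1/17659882 + I*√17763/13399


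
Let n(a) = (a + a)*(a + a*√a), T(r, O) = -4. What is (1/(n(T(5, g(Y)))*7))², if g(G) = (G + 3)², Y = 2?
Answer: (1 - 2*I)²/1254400 ≈ -2.3916e-6 - 3.1888e-6*I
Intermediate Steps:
g(G) = (3 + G)²
n(a) = 2*a*(a + a^(3/2)) (n(a) = (2*a)*(a + a^(3/2)) = 2*a*(a + a^(3/2)))
(1/(n(T(5, g(Y)))*7))² = (1/((2*(-4)² + 2*(-4)^(5/2))*7))² = (1/((2*16 + 2*(32*I))*7))² = (1/((32 + 64*I)*7))² = (1/(224 + 448*I))² = ((224 - 448*I)/250880)² = (224 - 448*I)²/62940774400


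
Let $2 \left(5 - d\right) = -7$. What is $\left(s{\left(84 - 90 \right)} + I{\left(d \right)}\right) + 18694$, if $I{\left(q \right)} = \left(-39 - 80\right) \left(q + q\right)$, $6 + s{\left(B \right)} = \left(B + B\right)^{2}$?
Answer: $16809$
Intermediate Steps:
$d = \frac{17}{2}$ ($d = 5 - - \frac{7}{2} = 5 + \frac{7}{2} = \frac{17}{2} \approx 8.5$)
$s{\left(B \right)} = -6 + 4 B^{2}$ ($s{\left(B \right)} = -6 + \left(B + B\right)^{2} = -6 + \left(2 B\right)^{2} = -6 + 4 B^{2}$)
$I{\left(q \right)} = - 238 q$ ($I{\left(q \right)} = - 119 \cdot 2 q = - 238 q$)
$\left(s{\left(84 - 90 \right)} + I{\left(d \right)}\right) + 18694 = \left(\left(-6 + 4 \left(84 - 90\right)^{2}\right) - 2023\right) + 18694 = \left(\left(-6 + 4 \left(-6\right)^{2}\right) - 2023\right) + 18694 = \left(\left(-6 + 4 \cdot 36\right) - 2023\right) + 18694 = \left(\left(-6 + 144\right) - 2023\right) + 18694 = \left(138 - 2023\right) + 18694 = -1885 + 18694 = 16809$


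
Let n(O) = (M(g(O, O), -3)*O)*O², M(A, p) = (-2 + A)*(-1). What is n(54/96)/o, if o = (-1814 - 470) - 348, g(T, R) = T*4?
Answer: 729/43122688 ≈ 1.6905e-5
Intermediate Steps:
g(T, R) = 4*T
M(A, p) = 2 - A
n(O) = O³*(2 - 4*O) (n(O) = ((2 - 4*O)*O)*O² = (O*(2 - 4*O))*O² = O³*(2 - 4*O))
o = -2632 (o = -2284 - 348 = -2632)
n(54/96)/o = ((54/96)³*(2 - 216/96))/(-2632) = ((54*(1/96))³*(2 - 216/96))*(-1/2632) = ((9/16)³*(2 - 4*9/16))*(-1/2632) = (729*(2 - 9/4)/4096)*(-1/2632) = ((729/4096)*(-¼))*(-1/2632) = -729/16384*(-1/2632) = 729/43122688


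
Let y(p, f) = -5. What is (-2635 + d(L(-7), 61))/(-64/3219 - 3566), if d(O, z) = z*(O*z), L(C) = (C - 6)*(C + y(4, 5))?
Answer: -1860070179/11479018 ≈ -162.04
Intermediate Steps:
L(C) = (-6 + C)*(-5 + C) (L(C) = (C - 6)*(C - 5) = (-6 + C)*(-5 + C))
d(O, z) = O*z**2
(-2635 + d(L(-7), 61))/(-64/3219 - 3566) = (-2635 + (30 + (-7)**2 - 11*(-7))*61**2)/(-64/3219 - 3566) = (-2635 + (30 + 49 + 77)*3721)/(-64*1/3219 - 3566) = (-2635 + 156*3721)/(-64/3219 - 3566) = (-2635 + 580476)/(-11479018/3219) = 577841*(-3219/11479018) = -1860070179/11479018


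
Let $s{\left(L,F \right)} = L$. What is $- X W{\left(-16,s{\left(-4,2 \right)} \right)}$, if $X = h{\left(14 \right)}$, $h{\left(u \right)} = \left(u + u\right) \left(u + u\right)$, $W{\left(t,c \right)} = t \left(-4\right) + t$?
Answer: $-37632$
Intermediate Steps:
$W{\left(t,c \right)} = - 3 t$ ($W{\left(t,c \right)} = - 4 t + t = - 3 t$)
$h{\left(u \right)} = 4 u^{2}$ ($h{\left(u \right)} = 2 u 2 u = 4 u^{2}$)
$X = 784$ ($X = 4 \cdot 14^{2} = 4 \cdot 196 = 784$)
$- X W{\left(-16,s{\left(-4,2 \right)} \right)} = - 784 \left(\left(-3\right) \left(-16\right)\right) = - 784 \cdot 48 = \left(-1\right) 37632 = -37632$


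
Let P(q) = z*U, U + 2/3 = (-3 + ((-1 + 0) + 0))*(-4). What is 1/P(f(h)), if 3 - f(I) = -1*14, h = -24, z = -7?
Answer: -3/322 ≈ -0.0093168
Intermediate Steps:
f(I) = 17 (f(I) = 3 - (-1)*14 = 3 - 1*(-14) = 3 + 14 = 17)
U = 46/3 (U = -2/3 + (-3 + ((-1 + 0) + 0))*(-4) = -2/3 + (-3 + (-1 + 0))*(-4) = -2/3 + (-3 - 1)*(-4) = -2/3 - 4*(-4) = -2/3 + 16 = 46/3 ≈ 15.333)
P(q) = -322/3 (P(q) = -7*46/3 = -322/3)
1/P(f(h)) = 1/(-322/3) = -3/322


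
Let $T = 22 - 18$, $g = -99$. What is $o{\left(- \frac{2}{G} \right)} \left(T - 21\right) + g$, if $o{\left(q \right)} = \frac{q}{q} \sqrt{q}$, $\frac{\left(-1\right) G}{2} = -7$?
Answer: $-99 - \frac{17 i \sqrt{7}}{7} \approx -99.0 - 6.4254 i$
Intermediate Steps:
$G = 14$ ($G = \left(-2\right) \left(-7\right) = 14$)
$T = 4$
$o{\left(q \right)} = \sqrt{q}$ ($o{\left(q \right)} = 1 \sqrt{q} = \sqrt{q}$)
$o{\left(- \frac{2}{G} \right)} \left(T - 21\right) + g = \sqrt{- \frac{2}{14}} \left(4 - 21\right) - 99 = \sqrt{\left(-2\right) \frac{1}{14}} \left(4 - 21\right) - 99 = \sqrt{- \frac{1}{7}} \left(-17\right) - 99 = \frac{i \sqrt{7}}{7} \left(-17\right) - 99 = - \frac{17 i \sqrt{7}}{7} - 99 = -99 - \frac{17 i \sqrt{7}}{7}$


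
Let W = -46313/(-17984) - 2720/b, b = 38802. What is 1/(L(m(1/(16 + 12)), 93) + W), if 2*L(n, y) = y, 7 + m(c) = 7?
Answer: 348907584/17098262929 ≈ 0.020406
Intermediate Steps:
m(c) = 0 (m(c) = -7 + 7 = 0)
L(n, y) = y/2
W = 874060273/348907584 (W = -46313/(-17984) - 2720/38802 = -46313*(-1/17984) - 2720*1/38802 = 46313/17984 - 1360/19401 = 874060273/348907584 ≈ 2.5051)
1/(L(m(1/(16 + 12)), 93) + W) = 1/((½)*93 + 874060273/348907584) = 1/(93/2 + 874060273/348907584) = 1/(17098262929/348907584) = 348907584/17098262929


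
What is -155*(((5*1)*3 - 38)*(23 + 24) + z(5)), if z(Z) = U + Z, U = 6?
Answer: 165850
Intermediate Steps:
z(Z) = 6 + Z
-155*(((5*1)*3 - 38)*(23 + 24) + z(5)) = -155*(((5*1)*3 - 38)*(23 + 24) + (6 + 5)) = -155*((5*3 - 38)*47 + 11) = -155*((15 - 38)*47 + 11) = -155*(-23*47 + 11) = -155*(-1081 + 11) = -155*(-1070) = 165850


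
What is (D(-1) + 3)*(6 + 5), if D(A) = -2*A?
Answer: 55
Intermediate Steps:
(D(-1) + 3)*(6 + 5) = (-2*(-1) + 3)*(6 + 5) = (2 + 3)*11 = 5*11 = 55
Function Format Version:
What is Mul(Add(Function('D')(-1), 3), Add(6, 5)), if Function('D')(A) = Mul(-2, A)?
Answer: 55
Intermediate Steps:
Mul(Add(Function('D')(-1), 3), Add(6, 5)) = Mul(Add(Mul(-2, -1), 3), Add(6, 5)) = Mul(Add(2, 3), 11) = Mul(5, 11) = 55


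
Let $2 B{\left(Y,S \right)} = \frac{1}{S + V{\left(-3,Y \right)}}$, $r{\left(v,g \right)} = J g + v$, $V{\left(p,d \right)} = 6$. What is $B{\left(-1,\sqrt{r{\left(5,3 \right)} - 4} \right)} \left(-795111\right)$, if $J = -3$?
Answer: $- \frac{2385333}{44} + \frac{795111 i \sqrt{2}}{44} \approx -54212.0 + 25556.0 i$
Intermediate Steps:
$r{\left(v,g \right)} = v - 3 g$ ($r{\left(v,g \right)} = - 3 g + v = v - 3 g$)
$B{\left(Y,S \right)} = \frac{1}{2 \left(6 + S\right)}$ ($B{\left(Y,S \right)} = \frac{1}{2 \left(S + 6\right)} = \frac{1}{2 \left(6 + S\right)}$)
$B{\left(-1,\sqrt{r{\left(5,3 \right)} - 4} \right)} \left(-795111\right) = \frac{1}{2 \left(6 + \sqrt{\left(5 - 9\right) - 4}\right)} \left(-795111\right) = \frac{1}{2 \left(6 + \sqrt{-4 - 4}\right)} \left(-795111\right) = \frac{1}{2 \left(6 + \sqrt{-8}\right)} \left(-795111\right) = \frac{1}{2 \left(6 + 2 i \sqrt{2}\right)} \left(-795111\right) = - \frac{795111}{2 \left(6 + 2 i \sqrt{2}\right)}$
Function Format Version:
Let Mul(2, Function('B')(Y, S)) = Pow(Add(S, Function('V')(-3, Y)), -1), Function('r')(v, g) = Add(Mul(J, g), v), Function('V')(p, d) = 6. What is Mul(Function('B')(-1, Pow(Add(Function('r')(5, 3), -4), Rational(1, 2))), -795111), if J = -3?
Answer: Add(Rational(-2385333, 44), Mul(Rational(795111, 44), I, Pow(2, Rational(1, 2)))) ≈ Add(-54212., Mul(25556., I))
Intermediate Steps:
Function('r')(v, g) = Add(v, Mul(-3, g)) (Function('r')(v, g) = Add(Mul(-3, g), v) = Add(v, Mul(-3, g)))
Function('B')(Y, S) = Mul(Rational(1, 2), Pow(Add(6, S), -1)) (Function('B')(Y, S) = Mul(Rational(1, 2), Pow(Add(S, 6), -1)) = Mul(Rational(1, 2), Pow(Add(6, S), -1)))
Mul(Function('B')(-1, Pow(Add(Function('r')(5, 3), -4), Rational(1, 2))), -795111) = Mul(Mul(Rational(1, 2), Pow(Add(6, Pow(Add(Add(5, Mul(-3, 3)), -4), Rational(1, 2))), -1)), -795111) = Mul(Mul(Rational(1, 2), Pow(Add(6, Pow(Add(Add(5, -9), -4), Rational(1, 2))), -1)), -795111) = Mul(Mul(Rational(1, 2), Pow(Add(6, Pow(Add(-4, -4), Rational(1, 2))), -1)), -795111) = Mul(Mul(Rational(1, 2), Pow(Add(6, Pow(-8, Rational(1, 2))), -1)), -795111) = Mul(Mul(Rational(1, 2), Pow(Add(6, Mul(2, I, Pow(2, Rational(1, 2)))), -1)), -795111) = Mul(Rational(-795111, 2), Pow(Add(6, Mul(2, I, Pow(2, Rational(1, 2)))), -1))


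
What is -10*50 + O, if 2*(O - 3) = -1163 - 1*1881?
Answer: -2019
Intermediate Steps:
O = -1519 (O = 3 + (-1163 - 1*1881)/2 = 3 + (-1163 - 1881)/2 = 3 + (1/2)*(-3044) = 3 - 1522 = -1519)
-10*50 + O = -10*50 - 1519 = -500 - 1519 = -2019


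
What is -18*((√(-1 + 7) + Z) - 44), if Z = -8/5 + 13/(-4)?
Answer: 8793/10 - 18*√6 ≈ 835.21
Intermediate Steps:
Z = -97/20 (Z = -8*⅕ + 13*(-¼) = -8/5 - 13/4 = -97/20 ≈ -4.8500)
-18*((√(-1 + 7) + Z) - 44) = -18*((√(-1 + 7) - 97/20) - 44) = -18*((√6 - 97/20) - 44) = -18*((-97/20 + √6) - 44) = -18*(-977/20 + √6) = 8793/10 - 18*√6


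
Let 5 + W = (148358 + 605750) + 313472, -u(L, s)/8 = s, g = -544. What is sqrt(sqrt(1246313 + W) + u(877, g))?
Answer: 2*sqrt(1088 + sqrt(144618)) ≈ 76.636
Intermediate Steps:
u(L, s) = -8*s
W = 1067575 (W = -5 + ((148358 + 605750) + 313472) = -5 + (754108 + 313472) = -5 + 1067580 = 1067575)
sqrt(sqrt(1246313 + W) + u(877, g)) = sqrt(sqrt(1246313 + 1067575) - 8*(-544)) = sqrt(sqrt(2313888) + 4352) = sqrt(4*sqrt(144618) + 4352) = sqrt(4352 + 4*sqrt(144618))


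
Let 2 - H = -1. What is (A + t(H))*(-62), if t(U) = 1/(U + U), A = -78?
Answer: 14477/3 ≈ 4825.7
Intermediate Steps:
H = 3 (H = 2 - 1*(-1) = 2 + 1 = 3)
t(U) = 1/(2*U)
(A + t(H))*(-62) = (-78 + (1/2)/3)*(-62) = (-78 + (1/2)*(1/3))*(-62) = (-78 + 1/6)*(-62) = -467/6*(-62) = 14477/3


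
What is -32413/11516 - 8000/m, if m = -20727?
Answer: -579696251/238692132 ≈ -2.4286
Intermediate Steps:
-32413/11516 - 8000/m = -32413/11516 - 8000/(-20727) = -32413*1/11516 - 8000*(-1/20727) = -32413/11516 + 8000/20727 = -579696251/238692132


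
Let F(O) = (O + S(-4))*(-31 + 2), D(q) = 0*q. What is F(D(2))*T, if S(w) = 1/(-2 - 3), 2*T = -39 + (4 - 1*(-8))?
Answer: -783/10 ≈ -78.300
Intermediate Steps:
T = -27/2 (T = (-39 + (4 - 1*(-8)))/2 = (-39 + (4 + 8))/2 = (-39 + 12)/2 = (1/2)*(-27) = -27/2 ≈ -13.500)
S(w) = -1/5 (S(w) = 1/(-5) = -1/5)
D(q) = 0
F(O) = 29/5 - 29*O (F(O) = (O - 1/5)*(-31 + 2) = (-1/5 + O)*(-29) = 29/5 - 29*O)
F(D(2))*T = (29/5 - 29*0)*(-27/2) = (29/5 + 0)*(-27/2) = (29/5)*(-27/2) = -783/10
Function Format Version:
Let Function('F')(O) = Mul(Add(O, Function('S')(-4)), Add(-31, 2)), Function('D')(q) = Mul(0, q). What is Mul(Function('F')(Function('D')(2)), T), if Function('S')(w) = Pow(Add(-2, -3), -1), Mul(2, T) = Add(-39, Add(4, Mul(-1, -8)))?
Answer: Rational(-783, 10) ≈ -78.300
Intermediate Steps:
T = Rational(-27, 2) (T = Mul(Rational(1, 2), Add(-39, Add(4, Mul(-1, -8)))) = Mul(Rational(1, 2), Add(-39, Add(4, 8))) = Mul(Rational(1, 2), Add(-39, 12)) = Mul(Rational(1, 2), -27) = Rational(-27, 2) ≈ -13.500)
Function('S')(w) = Rational(-1, 5) (Function('S')(w) = Pow(-5, -1) = Rational(-1, 5))
Function('D')(q) = 0
Function('F')(O) = Add(Rational(29, 5), Mul(-29, O)) (Function('F')(O) = Mul(Add(O, Rational(-1, 5)), Add(-31, 2)) = Mul(Add(Rational(-1, 5), O), -29) = Add(Rational(29, 5), Mul(-29, O)))
Mul(Function('F')(Function('D')(2)), T) = Mul(Add(Rational(29, 5), Mul(-29, 0)), Rational(-27, 2)) = Mul(Add(Rational(29, 5), 0), Rational(-27, 2)) = Mul(Rational(29, 5), Rational(-27, 2)) = Rational(-783, 10)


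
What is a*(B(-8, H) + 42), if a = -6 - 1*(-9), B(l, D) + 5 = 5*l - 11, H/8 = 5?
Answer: -42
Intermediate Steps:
H = 40 (H = 8*5 = 40)
B(l, D) = -16 + 5*l (B(l, D) = -5 + (5*l - 11) = -5 + (-11 + 5*l) = -16 + 5*l)
a = 3 (a = -6 + 9 = 3)
a*(B(-8, H) + 42) = 3*((-16 + 5*(-8)) + 42) = 3*((-16 - 40) + 42) = 3*(-56 + 42) = 3*(-14) = -42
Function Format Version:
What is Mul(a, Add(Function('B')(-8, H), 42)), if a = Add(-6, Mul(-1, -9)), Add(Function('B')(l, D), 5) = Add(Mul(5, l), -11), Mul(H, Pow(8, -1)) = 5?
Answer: -42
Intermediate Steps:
H = 40 (H = Mul(8, 5) = 40)
Function('B')(l, D) = Add(-16, Mul(5, l)) (Function('B')(l, D) = Add(-5, Add(Mul(5, l), -11)) = Add(-5, Add(-11, Mul(5, l))) = Add(-16, Mul(5, l)))
a = 3 (a = Add(-6, 9) = 3)
Mul(a, Add(Function('B')(-8, H), 42)) = Mul(3, Add(Add(-16, Mul(5, -8)), 42)) = Mul(3, Add(Add(-16, -40), 42)) = Mul(3, Add(-56, 42)) = Mul(3, -14) = -42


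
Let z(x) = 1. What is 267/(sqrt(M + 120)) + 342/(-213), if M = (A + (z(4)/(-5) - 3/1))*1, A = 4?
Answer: -114/71 + 267*sqrt(755)/302 ≈ 22.687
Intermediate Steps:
M = 4/5 (M = (4 + (1/(-5) - 3/1))*1 = (4 + (1*(-1/5) - 3*1))*1 = (4 + (-1/5 - 3))*1 = (4 - 16/5)*1 = (4/5)*1 = 4/5 ≈ 0.80000)
267/(sqrt(M + 120)) + 342/(-213) = 267/(sqrt(4/5 + 120)) + 342/(-213) = 267/(sqrt(604/5)) + 342*(-1/213) = 267/((2*sqrt(755)/5)) - 114/71 = 267*(sqrt(755)/302) - 114/71 = 267*sqrt(755)/302 - 114/71 = -114/71 + 267*sqrt(755)/302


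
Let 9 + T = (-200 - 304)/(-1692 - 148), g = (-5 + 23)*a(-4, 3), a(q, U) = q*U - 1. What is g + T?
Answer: -55827/230 ≈ -242.73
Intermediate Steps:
a(q, U) = -1 + U*q (a(q, U) = U*q - 1 = -1 + U*q)
g = -234 (g = (-5 + 23)*(-1 + 3*(-4)) = 18*(-1 - 12) = 18*(-13) = -234)
T = -2007/230 (T = -9 + (-200 - 304)/(-1692 - 148) = -9 - 504/(-1840) = -9 - 504*(-1/1840) = -9 + 63/230 = -2007/230 ≈ -8.7261)
g + T = -234 - 2007/230 = -55827/230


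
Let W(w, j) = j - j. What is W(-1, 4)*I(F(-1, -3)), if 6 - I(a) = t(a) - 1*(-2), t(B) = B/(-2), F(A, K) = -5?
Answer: 0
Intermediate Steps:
t(B) = -B/2 (t(B) = B*(-1/2) = -B/2)
I(a) = 4 + a/2 (I(a) = 6 - (-a/2 - 1*(-2)) = 6 - (-a/2 + 2) = 6 - (2 - a/2) = 6 + (-2 + a/2) = 4 + a/2)
W(w, j) = 0
W(-1, 4)*I(F(-1, -3)) = 0*(4 + (1/2)*(-5)) = 0*(4 - 5/2) = 0*(3/2) = 0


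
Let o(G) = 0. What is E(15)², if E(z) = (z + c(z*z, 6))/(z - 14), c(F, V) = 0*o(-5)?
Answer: 225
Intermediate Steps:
c(F, V) = 0 (c(F, V) = 0*0 = 0)
E(z) = z/(-14 + z) (E(z) = (z + 0)/(z - 14) = z/(-14 + z))
E(15)² = (15/(-14 + 15))² = (15/1)² = (15*1)² = 15² = 225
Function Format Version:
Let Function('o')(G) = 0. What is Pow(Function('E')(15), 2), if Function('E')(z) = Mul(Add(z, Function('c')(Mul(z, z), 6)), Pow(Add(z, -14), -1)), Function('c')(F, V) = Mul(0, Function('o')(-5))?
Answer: 225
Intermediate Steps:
Function('c')(F, V) = 0 (Function('c')(F, V) = Mul(0, 0) = 0)
Function('E')(z) = Mul(z, Pow(Add(-14, z), -1)) (Function('E')(z) = Mul(Add(z, 0), Pow(Add(z, -14), -1)) = Mul(z, Pow(Add(-14, z), -1)))
Pow(Function('E')(15), 2) = Pow(Mul(15, Pow(Add(-14, 15), -1)), 2) = Pow(Mul(15, Pow(1, -1)), 2) = Pow(Mul(15, 1), 2) = Pow(15, 2) = 225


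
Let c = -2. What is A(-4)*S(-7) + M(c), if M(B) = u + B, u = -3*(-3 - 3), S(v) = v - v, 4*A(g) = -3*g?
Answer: 16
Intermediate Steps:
A(g) = -3*g/4 (A(g) = (-3*g)/4 = -3*g/4)
S(v) = 0
u = 18 (u = -3*(-6) = 18)
M(B) = 18 + B
A(-4)*S(-7) + M(c) = -¾*(-4)*0 + (18 - 2) = 3*0 + 16 = 0 + 16 = 16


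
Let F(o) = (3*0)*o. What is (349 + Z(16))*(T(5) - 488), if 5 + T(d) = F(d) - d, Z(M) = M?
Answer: -181770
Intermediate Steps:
F(o) = 0 (F(o) = 0*o = 0)
T(d) = -5 - d (T(d) = -5 + (0 - d) = -5 - d)
(349 + Z(16))*(T(5) - 488) = (349 + 16)*((-5 - 1*5) - 488) = 365*((-5 - 5) - 488) = 365*(-10 - 488) = 365*(-498) = -181770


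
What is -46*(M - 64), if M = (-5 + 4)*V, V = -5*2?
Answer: 2484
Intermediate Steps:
V = -10
M = 10 (M = (-5 + 4)*(-10) = -1*(-10) = 10)
-46*(M - 64) = -46*(10 - 64) = -46*(-54) = 2484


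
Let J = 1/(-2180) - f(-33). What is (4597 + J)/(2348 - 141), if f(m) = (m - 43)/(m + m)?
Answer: 330625307/158771580 ≈ 2.0824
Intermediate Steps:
f(m) = (-43 + m)/(2*m) (f(m) = (-43 + m)/((2*m)) = (-43 + m)*(1/(2*m)) = (-43 + m)/(2*m))
J = -82873/71940 (J = 1/(-2180) - (-43 - 33)/(2*(-33)) = -1/2180 - (-1)*(-76)/(2*33) = -1/2180 - 1*38/33 = -1/2180 - 38/33 = -82873/71940 ≈ -1.1520)
(4597 + J)/(2348 - 141) = (4597 - 82873/71940)/(2348 - 141) = (330625307/71940)/2207 = (330625307/71940)*(1/2207) = 330625307/158771580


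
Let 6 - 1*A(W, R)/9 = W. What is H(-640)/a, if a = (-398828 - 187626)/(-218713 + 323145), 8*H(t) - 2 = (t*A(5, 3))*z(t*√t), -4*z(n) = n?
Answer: -214/4807 + 788889600*I*√10/4807 ≈ -0.044518 + 5.1897e+5*I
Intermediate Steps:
A(W, R) = 54 - 9*W
z(n) = -n/4
H(t) = ¼ - 9*t^(5/2)/32 (H(t) = ¼ + ((t*(54 - 9*5))*(-t*√t/4))/8 = ¼ + ((t*(54 - 45))*(-t^(3/2)/4))/8 = ¼ + ((t*9)*(-t^(3/2)/4))/8 = ¼ + ((9*t)*(-t^(3/2)/4))/8 = ¼ + (-9*t^(5/2)/4)/8 = ¼ - 9*t^(5/2)/32)
a = -4807/856 (a = -586454/104432 = -586454*1/104432 = -4807/856 ≈ -5.6157)
H(-640)/a = (¼ - 921600*I*√10)/(-4807/856) = (¼ - 921600*I*√10)*(-856/4807) = -214/4807 + 788889600*I*√10/4807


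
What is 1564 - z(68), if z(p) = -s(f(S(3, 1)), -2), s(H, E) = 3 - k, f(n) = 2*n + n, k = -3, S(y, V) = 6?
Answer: 1570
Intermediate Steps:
f(n) = 3*n
s(H, E) = 6 (s(H, E) = 3 - 1*(-3) = 3 + 3 = 6)
z(p) = -6 (z(p) = -1*6 = -6)
1564 - z(68) = 1564 - 1*(-6) = 1564 + 6 = 1570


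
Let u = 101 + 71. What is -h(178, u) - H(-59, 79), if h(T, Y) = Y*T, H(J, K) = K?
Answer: -30695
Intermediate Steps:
u = 172
h(T, Y) = T*Y
-h(178, u) - H(-59, 79) = -178*172 - 1*79 = -1*30616 - 79 = -30616 - 79 = -30695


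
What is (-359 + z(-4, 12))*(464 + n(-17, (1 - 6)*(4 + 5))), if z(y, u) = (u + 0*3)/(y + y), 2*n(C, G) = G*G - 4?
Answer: -2126229/4 ≈ -5.3156e+5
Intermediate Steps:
n(C, G) = -2 + G²/2 (n(C, G) = (G*G - 4)/2 = (G² - 4)/2 = (-4 + G²)/2 = -2 + G²/2)
z(y, u) = u/(2*y) (z(y, u) = (u + 0)/((2*y)) = u*(1/(2*y)) = u/(2*y))
(-359 + z(-4, 12))*(464 + n(-17, (1 - 6)*(4 + 5))) = (-359 + (½)*12/(-4))*(464 + (-2 + ((1 - 6)*(4 + 5))²/2)) = (-359 + (½)*12*(-¼))*(464 + (-2 + (-5*9)²/2)) = (-359 - 3/2)*(464 + (-2 + (½)*(-45)²)) = -721*(464 + (-2 + (½)*2025))/2 = -721*(464 + (-2 + 2025/2))/2 = -721*(464 + 2021/2)/2 = -721/2*2949/2 = -2126229/4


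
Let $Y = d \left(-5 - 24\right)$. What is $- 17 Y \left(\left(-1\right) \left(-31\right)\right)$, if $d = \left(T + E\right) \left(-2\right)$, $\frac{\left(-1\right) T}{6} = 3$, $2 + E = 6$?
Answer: $427924$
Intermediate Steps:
$E = 4$ ($E = -2 + 6 = 4$)
$T = -18$ ($T = \left(-6\right) 3 = -18$)
$d = 28$ ($d = \left(-18 + 4\right) \left(-2\right) = \left(-14\right) \left(-2\right) = 28$)
$Y = -812$ ($Y = 28 \left(-5 - 24\right) = 28 \left(-29\right) = -812$)
$- 17 Y \left(\left(-1\right) \left(-31\right)\right) = \left(-17\right) \left(-812\right) \left(\left(-1\right) \left(-31\right)\right) = 13804 \cdot 31 = 427924$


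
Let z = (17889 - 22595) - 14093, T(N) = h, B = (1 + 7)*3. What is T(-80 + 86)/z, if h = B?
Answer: -24/18799 ≈ -0.0012767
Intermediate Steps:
B = 24 (B = 8*3 = 24)
h = 24
T(N) = 24
z = -18799 (z = -4706 - 14093 = -18799)
T(-80 + 86)/z = 24/(-18799) = 24*(-1/18799) = -24/18799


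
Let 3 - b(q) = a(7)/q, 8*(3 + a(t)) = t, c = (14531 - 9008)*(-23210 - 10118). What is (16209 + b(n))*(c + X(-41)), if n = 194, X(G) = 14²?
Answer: -1157850393228067/388 ≈ -2.9842e+12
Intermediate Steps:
X(G) = 196
c = -184070544 (c = 5523*(-33328) = -184070544)
a(t) = -3 + t/8
b(q) = 3 + 17/(8*q) (b(q) = 3 - (-3 + (⅛)*7)/q = 3 - (-3 + 7/8)/q = 3 - (-17)/(8*q) = 3 + 17/(8*q))
(16209 + b(n))*(c + X(-41)) = (16209 + (3 + (17/8)/194))*(-184070544 + 196) = (16209 + (3 + (17/8)*(1/194)))*(-184070348) = (16209 + (3 + 17/1552))*(-184070348) = (16209 + 4673/1552)*(-184070348) = (25161041/1552)*(-184070348) = -1157850393228067/388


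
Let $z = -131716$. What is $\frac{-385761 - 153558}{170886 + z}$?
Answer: $- \frac{539319}{39170} \approx -13.769$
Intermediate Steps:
$\frac{-385761 - 153558}{170886 + z} = \frac{-385761 - 153558}{170886 - 131716} = - \frac{539319}{39170}$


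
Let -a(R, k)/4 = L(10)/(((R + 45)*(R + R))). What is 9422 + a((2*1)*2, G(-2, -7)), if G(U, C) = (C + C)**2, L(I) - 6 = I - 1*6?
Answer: 461673/49 ≈ 9421.9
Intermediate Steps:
L(I) = I (L(I) = 6 + (I - 1*6) = 6 + (I - 6) = 6 + (-6 + I) = I)
G(U, C) = 4*C**2 (G(U, C) = (2*C)**2 = 4*C**2)
a(R, k) = -20/(R*(45 + R)) (a(R, k) = -40/((R + 45)*(R + R)) = -40/((45 + R)*(2*R)) = -40/(2*R*(45 + R)) = -40*1/(2*R*(45 + R)) = -20/(R*(45 + R)))
9422 + a((2*1)*2, G(-2, -7)) = 9422 - 20/(((2*1)*2)*(45 + (2*1)*2)) = 9422 - 20/((2*2)*(45 + 2*2)) = 9422 - 20/(4*(45 + 4)) = 9422 - 20*1/4/49 = 9422 - 20*1/4*1/49 = 9422 - 5/49 = 461673/49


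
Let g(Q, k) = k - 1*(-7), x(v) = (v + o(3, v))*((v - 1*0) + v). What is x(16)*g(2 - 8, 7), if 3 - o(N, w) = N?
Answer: 7168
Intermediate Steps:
o(N, w) = 3 - N
x(v) = 2*v² (x(v) = (v + (3 - 1*3))*((v - 1*0) + v) = (v + (3 - 3))*((v + 0) + v) = (v + 0)*(v + v) = v*(2*v) = 2*v²)
g(Q, k) = 7 + k (g(Q, k) = k + 7 = 7 + k)
x(16)*g(2 - 8, 7) = (2*16²)*(7 + 7) = (2*256)*14 = 512*14 = 7168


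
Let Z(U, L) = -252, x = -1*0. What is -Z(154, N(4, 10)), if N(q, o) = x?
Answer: 252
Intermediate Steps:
x = 0
N(q, o) = 0
-Z(154, N(4, 10)) = -1*(-252) = 252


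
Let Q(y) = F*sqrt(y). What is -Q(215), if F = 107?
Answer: -107*sqrt(215) ≈ -1568.9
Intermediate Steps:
Q(y) = 107*sqrt(y)
-Q(215) = -107*sqrt(215)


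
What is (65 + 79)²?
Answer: 20736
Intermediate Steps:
(65 + 79)² = 144² = 20736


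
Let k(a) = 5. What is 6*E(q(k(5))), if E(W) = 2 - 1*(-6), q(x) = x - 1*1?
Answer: 48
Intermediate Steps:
q(x) = -1 + x (q(x) = x - 1 = -1 + x)
E(W) = 8 (E(W) = 2 + 6 = 8)
6*E(q(k(5))) = 6*8 = 48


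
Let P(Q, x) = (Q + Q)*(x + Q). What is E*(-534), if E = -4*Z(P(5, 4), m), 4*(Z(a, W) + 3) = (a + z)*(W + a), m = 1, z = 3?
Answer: 4512834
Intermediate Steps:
P(Q, x) = 2*Q*(Q + x) (P(Q, x) = (2*Q)*(Q + x) = 2*Q*(Q + x))
Z(a, W) = -3 + (3 + a)*(W + a)/4 (Z(a, W) = -3 + ((a + 3)*(W + a))/4 = -3 + ((3 + a)*(W + a))/4 = -3 + (3 + a)*(W + a)/4)
E = -8451 (E = -4*(-3 + (2*5*(5 + 4))²/4 + (¾)*1 + 3*(2*5*(5 + 4))/4 + (¼)*1*(2*5*(5 + 4))) = -4*(-3 + (2*5*9)²/4 + ¾ + 3*(2*5*9)/4 + (¼)*1*(2*5*9)) = -4*(-3 + (¼)*90² + ¾ + (¾)*90 + (¼)*1*90) = -4*(-3 + (¼)*8100 + ¾ + 135/2 + 45/2) = -4*(-3 + 2025 + ¾ + 135/2 + 45/2) = -4*8451/4 = -8451)
E*(-534) = -8451*(-534) = 4512834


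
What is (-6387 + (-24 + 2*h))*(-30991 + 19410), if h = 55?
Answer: 72971881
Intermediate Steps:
(-6387 + (-24 + 2*h))*(-30991 + 19410) = (-6387 + (-24 + 2*55))*(-30991 + 19410) = (-6387 + (-24 + 110))*(-11581) = (-6387 + 86)*(-11581) = -6301*(-11581) = 72971881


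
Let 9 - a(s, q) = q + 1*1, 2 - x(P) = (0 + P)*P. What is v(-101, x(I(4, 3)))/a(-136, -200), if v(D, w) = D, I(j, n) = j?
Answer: -101/208 ≈ -0.48558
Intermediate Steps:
x(P) = 2 - P**2 (x(P) = 2 - (0 + P)*P = 2 - P*P = 2 - P**2)
a(s, q) = 8 - q (a(s, q) = 9 - (q + 1*1) = 9 - (q + 1) = 9 - (1 + q) = 9 + (-1 - q) = 8 - q)
v(-101, x(I(4, 3)))/a(-136, -200) = -101/(8 - 1*(-200)) = -101/(8 + 200) = -101/208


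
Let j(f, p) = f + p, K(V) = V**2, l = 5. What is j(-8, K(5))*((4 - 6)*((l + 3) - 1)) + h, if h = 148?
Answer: -90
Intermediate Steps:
j(-8, K(5))*((4 - 6)*((l + 3) - 1)) + h = (-8 + 5**2)*((4 - 6)*((5 + 3) - 1)) + 148 = (-8 + 25)*(-2*(8 - 1)) + 148 = 17*(-2*7) + 148 = 17*(-14) + 148 = -238 + 148 = -90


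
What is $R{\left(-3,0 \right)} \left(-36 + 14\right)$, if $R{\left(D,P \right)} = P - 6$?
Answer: $132$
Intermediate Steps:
$R{\left(D,P \right)} = -6 + P$
$R{\left(-3,0 \right)} \left(-36 + 14\right) = \left(-6 + 0\right) \left(-36 + 14\right) = \left(-6\right) \left(-22\right) = 132$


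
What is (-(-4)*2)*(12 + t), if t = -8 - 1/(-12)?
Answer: 98/3 ≈ 32.667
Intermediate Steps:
t = -95/12 (t = -8 - 1*(-1/12) = -8 + 1/12 = -95/12 ≈ -7.9167)
(-(-4)*2)*(12 + t) = (-(-4)*2)*(12 - 95/12) = -1*(-8)*(49/12) = 8*(49/12) = 98/3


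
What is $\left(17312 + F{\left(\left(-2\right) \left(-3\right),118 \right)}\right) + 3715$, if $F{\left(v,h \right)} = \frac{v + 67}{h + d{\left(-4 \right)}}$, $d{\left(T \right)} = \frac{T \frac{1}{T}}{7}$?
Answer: $\frac{17389840}{827} \approx 21028.0$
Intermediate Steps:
$d{\left(T \right)} = \frac{1}{7}$ ($d{\left(T \right)} = 1 \cdot \frac{1}{7} = \frac{1}{7}$)
$F{\left(v,h \right)} = \frac{67 + v}{\frac{1}{7} + h}$ ($F{\left(v,h \right)} = \frac{v + 67}{h + \frac{1}{7}} = \frac{67 + v}{\frac{1}{7} + h}$)
$\left(17312 + F{\left(\left(-2\right) \left(-3\right),118 \right)}\right) + 3715 = \left(17312 + \frac{7 \left(67 - -6\right)}{1 + 7 \cdot 118}\right) + 3715 = \left(17312 + \frac{7 \left(67 + 6\right)}{1 + 826}\right) + 3715 = \left(17312 + 7 \cdot \frac{1}{827} \cdot 73\right) + 3715 = \left(17312 + \frac{511}{827}\right) + 3715 = \frac{14317535}{827} + 3715 = \frac{17389840}{827}$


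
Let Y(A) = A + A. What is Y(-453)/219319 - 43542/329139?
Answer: -1094198648/8020715149 ≈ -0.13642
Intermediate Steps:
Y(A) = 2*A
Y(-453)/219319 - 43542/329139 = (2*(-453))/219319 - 43542/329139 = -906*1/219319 - 43542*1/329139 = -906/219319 - 4838/36571 = -1094198648/8020715149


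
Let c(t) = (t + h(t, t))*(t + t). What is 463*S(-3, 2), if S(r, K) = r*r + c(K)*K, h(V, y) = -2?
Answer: 4167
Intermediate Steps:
c(t) = 2*t*(-2 + t) (c(t) = (t - 2)*(t + t) = (-2 + t)*(2*t) = 2*t*(-2 + t))
S(r, K) = r**2 + 2*K**2*(-2 + K) (S(r, K) = r*r + (2*K*(-2 + K))*K = r**2 + 2*K**2*(-2 + K))
463*S(-3, 2) = 463*((-3)**2 + 2*2**2*(-2 + 2)) = 463*(9 + 2*4*0) = 463*(9 + 0) = 463*9 = 4167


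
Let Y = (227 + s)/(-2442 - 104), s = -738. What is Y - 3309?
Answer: -8424203/2546 ≈ -3308.8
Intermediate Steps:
Y = 511/2546 (Y = (227 - 738)/(-2442 - 104) = -511/(-2546) = -511*(-1/2546) = 511/2546 ≈ 0.20071)
Y - 3309 = 511/2546 - 3309 = -8424203/2546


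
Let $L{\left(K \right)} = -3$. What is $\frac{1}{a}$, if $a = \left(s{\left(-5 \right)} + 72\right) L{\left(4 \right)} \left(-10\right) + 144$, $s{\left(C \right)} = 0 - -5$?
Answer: $\frac{1}{2454} \approx 0.0004075$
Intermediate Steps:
$s{\left(C \right)} = 5$ ($s{\left(C \right)} = 0 + 5 = 5$)
$a = 2454$ ($a = \left(5 + 72\right) \left(\left(-3\right) \left(-10\right)\right) + 144 = 77 \cdot 30 + 144 = 2310 + 144 = 2454$)
$\frac{1}{a} = \frac{1}{2454}$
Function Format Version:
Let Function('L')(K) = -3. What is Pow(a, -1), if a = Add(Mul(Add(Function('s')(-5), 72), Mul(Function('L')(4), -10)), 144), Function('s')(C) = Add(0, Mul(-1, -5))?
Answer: Rational(1, 2454) ≈ 0.00040750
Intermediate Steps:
Function('s')(C) = 5 (Function('s')(C) = Add(0, 5) = 5)
a = 2454 (a = Add(Mul(Add(5, 72), Mul(-3, -10)), 144) = Add(Mul(77, 30), 144) = Add(2310, 144) = 2454)
Pow(a, -1) = Pow(2454, -1) = Rational(1, 2454)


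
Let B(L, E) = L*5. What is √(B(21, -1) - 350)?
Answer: 7*I*√5 ≈ 15.652*I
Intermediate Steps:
B(L, E) = 5*L
√(B(21, -1) - 350) = √(5*21 - 350) = √(105 - 350) = √(-245) = 7*I*√5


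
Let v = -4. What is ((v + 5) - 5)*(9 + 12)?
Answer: -84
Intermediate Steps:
((v + 5) - 5)*(9 + 12) = ((-4 + 5) - 5)*(9 + 12) = (1 - 5)*21 = -4*21 = -84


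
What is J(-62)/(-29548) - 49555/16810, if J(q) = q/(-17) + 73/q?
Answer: -154336445799/52352378152 ≈ -2.9480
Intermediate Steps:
J(q) = 73/q - q/17 (J(q) = q*(-1/17) + 73/q = -q/17 + 73/q = 73/q - q/17)
J(-62)/(-29548) - 49555/16810 = (73/(-62) - 1/17*(-62))/(-29548) - 49555/16810 = (73*(-1/62) + 62/17)*(-1/29548) - 49555*1/16810 = (-73/62 + 62/17)*(-1/29548) - 9911/3362 = (2603/1054)*(-1/29548) - 9911/3362 = -2603/31143592 - 9911/3362 = -154336445799/52352378152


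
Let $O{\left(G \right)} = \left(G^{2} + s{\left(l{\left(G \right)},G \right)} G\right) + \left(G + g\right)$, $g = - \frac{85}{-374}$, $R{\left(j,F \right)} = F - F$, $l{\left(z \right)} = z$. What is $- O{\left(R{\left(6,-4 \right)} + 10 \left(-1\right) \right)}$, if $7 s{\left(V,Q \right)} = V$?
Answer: $- \frac{16095}{154} \approx -104.51$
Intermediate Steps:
$R{\left(j,F \right)} = 0$
$g = \frac{5}{22}$ ($g = \left(-85\right) \left(- \frac{1}{374}\right) = \frac{5}{22} \approx 0.22727$)
$s{\left(V,Q \right)} = \frac{V}{7}$
$O{\left(G \right)} = \frac{5}{22} + G + \frac{8 G^{2}}{7}$ ($O{\left(G \right)} = \left(G^{2} + \frac{G}{7} G\right) + \left(G + \frac{5}{22}\right) = \left(G^{2} + \frac{G^{2}}{7}\right) + \left(\frac{5}{22} + G\right) = \frac{8 G^{2}}{7} + \left(\frac{5}{22} + G\right) = \frac{5}{22} + G + \frac{8 G^{2}}{7}$)
$- O{\left(R{\left(6,-4 \right)} + 10 \left(-1\right) \right)} = - (\frac{5}{22} + \left(0 + 10 \left(-1\right)\right) + \frac{8 \left(0 + 10 \left(-1\right)\right)^{2}}{7}) = - (\frac{5}{22} + \left(0 - 10\right) + \frac{8 \left(0 - 10\right)^{2}}{7}) = - (\frac{5}{22} - 10 + \frac{8 \left(-10\right)^{2}}{7}) = - (\frac{5}{22} - 10 + \frac{8}{7} \cdot 100) = - (\frac{5}{22} - 10 + \frac{800}{7}) = \left(-1\right) \frac{16095}{154} = - \frac{16095}{154}$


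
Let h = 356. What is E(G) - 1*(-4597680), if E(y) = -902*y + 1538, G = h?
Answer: 4278106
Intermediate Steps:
G = 356
E(y) = 1538 - 902*y
E(G) - 1*(-4597680) = (1538 - 902*356) - 1*(-4597680) = (1538 - 321112) + 4597680 = -319574 + 4597680 = 4278106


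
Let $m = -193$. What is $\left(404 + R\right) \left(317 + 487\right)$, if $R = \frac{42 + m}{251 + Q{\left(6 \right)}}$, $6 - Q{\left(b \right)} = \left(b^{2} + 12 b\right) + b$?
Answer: $\frac{46327284}{143} \approx 3.2397 \cdot 10^{5}$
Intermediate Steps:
$Q{\left(b \right)} = 6 - b^{2} - 13 b$ ($Q{\left(b \right)} = 6 - \left(\left(b^{2} + 12 b\right) + b\right) = 6 - \left(b^{2} + 13 b\right) = 6 - b^{2} - 13 b$)
$R = - \frac{151}{143}$ ($R = \frac{42 - 193}{251 - 108} = - \frac{151}{251 - 108} = - \frac{151}{143} \approx -1.0559$)
$\left(404 + R\right) \left(317 + 487\right) = \left(404 - \frac{151}{143}\right) \left(317 + 487\right) = \frac{57621}{143} \cdot 804 = \frac{46327284}{143}$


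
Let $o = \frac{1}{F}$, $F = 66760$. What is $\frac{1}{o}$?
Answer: $66760$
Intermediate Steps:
$o = \frac{1}{66760} \approx 1.4979 \cdot 10^{-5}$
$\frac{1}{o} = \frac{1}{\frac{1}{66760}} = 66760$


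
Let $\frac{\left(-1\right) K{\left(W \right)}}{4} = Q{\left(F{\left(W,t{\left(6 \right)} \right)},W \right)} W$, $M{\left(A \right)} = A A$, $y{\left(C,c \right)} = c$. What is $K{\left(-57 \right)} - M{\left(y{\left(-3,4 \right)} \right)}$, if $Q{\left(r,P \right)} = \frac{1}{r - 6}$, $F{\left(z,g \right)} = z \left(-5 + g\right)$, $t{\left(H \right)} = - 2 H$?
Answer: $- \frac{5060}{321} \approx -15.763$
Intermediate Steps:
$Q{\left(r,P \right)} = \frac{1}{-6 + r}$
$M{\left(A \right)} = A^{2}$
$K{\left(W \right)} = - \frac{4 W}{-6 - 17 W}$ ($K{\left(W \right)} = - 4 \frac{W}{-6 + W \left(-5 - 12\right)} = - 4 \frac{W}{-6 + W \left(-17\right)} = - 4 \frac{W}{-6 - 17 W} = - \frac{4 W}{-6 - 17 W}$)
$K{\left(-57 \right)} - M{\left(y{\left(-3,4 \right)} \right)} = 4 \left(-57\right) \frac{1}{6 + 17 \left(-57\right)} - 4^{2} = 4 \left(-57\right) \frac{1}{6 - 969} - 16 = 4 \left(-57\right) \frac{1}{-963} - 16 = 4 \left(-57\right) \left(- \frac{1}{963}\right) - 16 = \frac{76}{321} - 16 = - \frac{5060}{321}$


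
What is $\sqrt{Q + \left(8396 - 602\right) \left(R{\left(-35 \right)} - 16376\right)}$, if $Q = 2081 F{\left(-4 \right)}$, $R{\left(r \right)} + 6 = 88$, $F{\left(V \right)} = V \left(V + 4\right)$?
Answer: $6 i \sqrt{3527651} \approx 11269.0 i$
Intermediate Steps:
$F{\left(V \right)} = V \left(4 + V\right)$
$R{\left(r \right)} = 82$ ($R{\left(r \right)} = -6 + 88 = 82$)
$Q = 0$ ($Q = 2081 \left(- 4 \left(4 - 4\right)\right) = 2081 \left(\left(-4\right) 0\right) = 2081 \cdot 0 = 0$)
$\sqrt{Q + \left(8396 - 602\right) \left(R{\left(-35 \right)} - 16376\right)} = \sqrt{0 + \left(8396 - 602\right) \left(82 - 16376\right)} = \sqrt{0 + 7794 \left(-16294\right)} = \sqrt{0 - 126995436} = \sqrt{-126995436} = 6 i \sqrt{3527651}$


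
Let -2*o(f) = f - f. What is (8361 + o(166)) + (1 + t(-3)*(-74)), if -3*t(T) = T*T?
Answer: 8584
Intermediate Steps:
t(T) = -T²/3 (t(T) = -T*T/3 = -T²/3)
o(f) = 0 (o(f) = -(f - f)/2 = -½*0 = 0)
(8361 + o(166)) + (1 + t(-3)*(-74)) = (8361 + 0) + (1 - ⅓*(-3)²*(-74)) = 8361 + (1 - ⅓*9*(-74)) = 8361 + (1 - 3*(-74)) = 8361 + (1 + 222) = 8361 + 223 = 8584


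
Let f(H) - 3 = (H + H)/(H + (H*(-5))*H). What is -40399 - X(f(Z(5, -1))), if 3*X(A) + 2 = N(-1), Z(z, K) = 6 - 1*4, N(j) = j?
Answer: -40398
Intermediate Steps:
Z(z, K) = 2 (Z(z, K) = 6 - 4 = 2)
f(H) = 3 + 2*H/(H - 5*H²) (f(H) = 3 + (H + H)/(H + (H*(-5))*H) = 3 + (2*H)/(H + (-5*H)*H) = 3 + (2*H)/(H - 5*H²) = 3 + 2*H/(H - 5*H²))
X(A) = -1 (X(A) = -⅔ + (⅓)*(-1) = -⅔ - ⅓ = -1)
-40399 - X(f(Z(5, -1))) = -40399 - 1*(-1) = -40399 + 1 = -40398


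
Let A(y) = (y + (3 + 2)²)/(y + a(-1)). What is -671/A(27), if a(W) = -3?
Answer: -4026/13 ≈ -309.69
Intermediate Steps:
A(y) = (25 + y)/(-3 + y) (A(y) = (y + (3 + 2)²)/(y - 3) = (y + 5²)/(-3 + y) = (y + 25)/(-3 + y) = (25 + y)/(-3 + y))
-671/A(27) = -671*(-3 + 27)/(25 + 27) = -671/(52/24) = -671/((1/24)*52) = -671/13/6 = -671*6/13 = -4026/13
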